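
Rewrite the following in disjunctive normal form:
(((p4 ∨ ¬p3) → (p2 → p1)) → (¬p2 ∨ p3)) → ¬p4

(((p4 ∨ ¬p3) → (p2 → p1)) → (¬p2 ∨ p3)) → ¬p4
≡ ¬(((p4 ∨ ¬p3) → (p2 → p1)) → (¬p2 ∨ p3)) ∨ ¬p4   (eliminate →)
≡ ¬(¬((p4 ∨ ¬p3) → (p2 → p1)) ∨ ¬p2 ∨ p3) ∨ ¬p4   (eliminate →)
≡ ¬(¬(¬(p4 ∨ ¬p3) ∨ (p2 → p1)) ∨ ¬p2 ∨ p3) ∨ ¬p4   (eliminate →)
≡ ¬(¬(¬(p4 ∨ ¬p3) ∨ ¬p2 ∨ p1) ∨ ¬p2 ∨ p3) ∨ ¬p4   (eliminate →)
≡ (¬¬(¬(p4 ∨ ¬p3) ∨ ¬p2 ∨ p1) ∧ ¬¬p2 ∧ ¬p3) ∨ ¬p4   (De Morgan)
≡ ((¬(p4 ∨ ¬p3) ∨ ¬p2 ∨ p1) ∧ ¬¬p2 ∧ ¬p3) ∨ ¬p4   (double negation)
≡ (((¬p4 ∧ ¬¬p3) ∨ ¬p2 ∨ p1) ∧ ¬¬p2 ∧ ¬p3) ∨ ¬p4   (De Morgan)
≡ (((¬p4 ∧ p3) ∨ ¬p2 ∨ p1) ∧ ¬¬p2 ∧ ¬p3) ∨ ¬p4   (double negation)
≡ (((¬p4 ∧ p3) ∨ ¬p2 ∨ p1) ∧ p2 ∧ ¬p3) ∨ ¬p4   (double negation)
≡ (¬p4 ∧ p3 ∧ p2 ∧ ¬p3) ∨ (¬p2 ∧ p2 ∧ ¬p3) ∨ (p1 ∧ p2 ∧ ¬p3) ∨ ¬p4   (distribute ∧ over ∨)
≡ (p1 ∧ p2 ∧ ¬p3) ∨ ¬p4   (simplify)

(p1 ∧ p2 ∧ ¬p3) ∨ ¬p4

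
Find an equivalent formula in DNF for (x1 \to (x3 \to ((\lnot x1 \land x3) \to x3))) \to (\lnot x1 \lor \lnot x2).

\lnot x1 \lor \lnot x2

(x1 \to (x3 \to ((\lnot x1 \land x3) \to x3))) \to (\lnot x1 \lor \lnot x2)
= \lnot (x1 \to (x3 \to ((\lnot x1 \land x3) \to x3))) \lor \lnot x1 \lor \lnot x2   [eliminate \to]
= \lnot (\lnot x1 \lor (x3 \to ((\lnot x1 \land x3) \to x3))) \lor \lnot x1 \lor \lnot x2   [eliminate \to]
= \lnot (\lnot x1 \lor \lnot x3 \lor ((\lnot x1 \land x3) \to x3)) \lor \lnot x1 \lor \lnot x2   [eliminate \to]
= \lnot (\lnot x1 \lor \lnot x3 \lor \lnot (\lnot x1 \land x3) \lor x3) \lor \lnot x1 \lor \lnot x2   [eliminate \to]
= (\lnot \lnot x1 \land \lnot \lnot x3 \land \lnot \lnot (\lnot x1 \land x3) \land \lnot x3) \lor \lnot x1 \lor \lnot x2   [De Morgan]
= (x1 \land \lnot \lnot x3 \land \lnot \lnot (\lnot x1 \land x3) \land \lnot x3) \lor \lnot x1 \lor \lnot x2   [double negation]
= (x1 \land x3 \land \lnot \lnot (\lnot x1 \land x3) \land \lnot x3) \lor \lnot x1 \lor \lnot x2   [double negation]
= (x1 \land x3 \land \lnot x1 \land x3 \land \lnot x3) \lor \lnot x1 \lor \lnot x2   [double negation]
= \lnot x1 \lor \lnot x2   [simplify]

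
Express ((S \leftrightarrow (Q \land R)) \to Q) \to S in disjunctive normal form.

(\lnot S \land \lnot Q) \lor S

((S \leftrightarrow (Q \land R)) \to Q) \to S
= \lnot ((S \leftrightarrow (Q \land R)) \to Q) \lor S   [eliminate \to]
= \lnot (\lnot (S \leftrightarrow (Q \land R)) \lor Q) \lor S   [eliminate \to]
= \lnot (\lnot ((S \to (Q \land R)) \land ((Q \land R) \to S)) \lor Q) \lor S   [eliminate \leftrightarrow]
= \lnot (\lnot ((\lnot S \lor (Q \land R)) \land ((Q \land R) \to S)) \lor Q) \lor S   [eliminate \to]
= \lnot (\lnot ((\lnot S \lor (Q \land R)) \land (\lnot (Q \land R) \lor S)) \lor Q) \lor S   [eliminate \to]
= (\lnot \lnot ((\lnot S \lor (Q \land R)) \land (\lnot (Q \land R) \lor S)) \land \lnot Q) \lor S   [De Morgan]
= ((\lnot S \lor (Q \land R)) \land (\lnot (Q \land R) \lor S) \land \lnot Q) \lor S   [double negation]
= ((\lnot S \lor (Q \land R)) \land (\lnot Q \lor \lnot R \lor S) \land \lnot Q) \lor S   [De Morgan]
= (\lnot S \land \lnot Q \land \lnot Q) \lor (\lnot S \land \lnot R \land \lnot Q) \lor (\lnot S \land S \land \lnot Q) \lor (Q \land R \land \lnot Q \land \lnot Q) \lor (Q \land R \land \lnot R \land \lnot Q) \lor (Q \land R \land S \land \lnot Q) \lor S   [distribute \land over \lor]
= (\lnot S \land \lnot Q) \lor S   [simplify]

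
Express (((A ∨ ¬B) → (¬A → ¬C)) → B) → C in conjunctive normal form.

¬B ∨ C

(((A ∨ ¬B) → (¬A → ¬C)) → B) → C
= ¬(((A ∨ ¬B) → (¬A → ¬C)) → B) ∨ C   [eliminate →]
= ¬(¬((A ∨ ¬B) → (¬A → ¬C)) ∨ B) ∨ C   [eliminate →]
= ¬(¬(¬(A ∨ ¬B) ∨ (¬A → ¬C)) ∨ B) ∨ C   [eliminate →]
= ¬(¬(¬(A ∨ ¬B) ∨ ¬¬A ∨ ¬C) ∨ B) ∨ C   [eliminate →]
= (¬¬(¬(A ∨ ¬B) ∨ ¬¬A ∨ ¬C) ∧ ¬B) ∨ C   [De Morgan]
= ((¬(A ∨ ¬B) ∨ ¬¬A ∨ ¬C) ∧ ¬B) ∨ C   [double negation]
= (((¬A ∧ ¬¬B) ∨ ¬¬A ∨ ¬C) ∧ ¬B) ∨ C   [De Morgan]
= (((¬A ∧ B) ∨ ¬¬A ∨ ¬C) ∧ ¬B) ∨ C   [double negation]
= (((¬A ∧ B) ∨ A ∨ ¬C) ∧ ¬B) ∨ C   [double negation]
= (¬A ∨ A ∨ ¬C ∨ C) ∧ (B ∨ A ∨ ¬C ∨ C) ∧ (¬B ∨ C)   [distribute ∨ over ∧]
= ¬B ∨ C   [simplify]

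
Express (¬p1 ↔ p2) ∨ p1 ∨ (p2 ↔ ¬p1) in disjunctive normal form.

p2 ∧ ¬p1 ∨ p1

(¬p1 ↔ p2) ∨ p1 ∨ (p2 ↔ ¬p1)
= (¬p1 → p2) ∧ (p2 → ¬p1) ∨ p1 ∨ (p2 ↔ ¬p1)   [eliminate ↔]
= (¬¬p1 ∨ p2) ∧ (p2 → ¬p1) ∨ p1 ∨ (p2 ↔ ¬p1)   [eliminate →]
= (¬¬p1 ∨ p2) ∧ (¬p2 ∨ ¬p1) ∨ p1 ∨ (p2 ↔ ¬p1)   [eliminate →]
= (¬¬p1 ∨ p2) ∧ (¬p2 ∨ ¬p1) ∨ p1 ∨ (p2 → ¬p1) ∧ (¬p1 → p2)   [eliminate ↔]
= (¬¬p1 ∨ p2) ∧ (¬p2 ∨ ¬p1) ∨ p1 ∨ (¬p2 ∨ ¬p1) ∧ (¬p1 → p2)   [eliminate →]
= (¬¬p1 ∨ p2) ∧ (¬p2 ∨ ¬p1) ∨ p1 ∨ (¬p2 ∨ ¬p1) ∧ (¬¬p1 ∨ p2)   [eliminate →]
= (p1 ∨ p2) ∧ (¬p2 ∨ ¬p1) ∨ p1 ∨ (¬p2 ∨ ¬p1) ∧ (¬¬p1 ∨ p2)   [double negation]
= (p1 ∨ p2) ∧ (¬p2 ∨ ¬p1) ∨ p1 ∨ (¬p2 ∨ ¬p1) ∧ (p1 ∨ p2)   [double negation]
= p1 ∧ ¬p2 ∨ p1 ∧ ¬p1 ∨ p2 ∧ ¬p2 ∨ p2 ∧ ¬p1 ∨ p1 ∨ ¬p2 ∧ p1 ∨ ¬p2 ∧ p2 ∨ ¬p1 ∧ p1 ∨ ¬p1 ∧ p2   [distribute ∧ over ∨]
= p2 ∧ ¬p1 ∨ p1   [simplify]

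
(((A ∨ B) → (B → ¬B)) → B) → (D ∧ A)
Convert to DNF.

(((A ∨ B) → (B → ¬B)) → B) → (D ∧ A)
= ¬(((A ∨ B) → (B → ¬B)) → B) ∨ (D ∧ A)   — eliminate →
= ¬(¬((A ∨ B) → (B → ¬B)) ∨ B) ∨ (D ∧ A)   — eliminate →
= ¬(¬(¬(A ∨ B) ∨ (B → ¬B)) ∨ B) ∨ (D ∧ A)   — eliminate →
= ¬(¬(¬(A ∨ B) ∨ ¬B ∨ ¬B) ∨ B) ∨ (D ∧ A)   — eliminate →
= (¬¬(¬(A ∨ B) ∨ ¬B ∨ ¬B) ∧ ¬B) ∨ (D ∧ A)   — De Morgan
= ((¬(A ∨ B) ∨ ¬B ∨ ¬B) ∧ ¬B) ∨ (D ∧ A)   — double negation
= (((¬A ∧ ¬B) ∨ ¬B ∨ ¬B) ∧ ¬B) ∨ (D ∧ A)   — De Morgan
= (¬A ∧ ¬B ∧ ¬B) ∨ (¬B ∧ ¬B) ∨ (¬B ∧ ¬B) ∨ (D ∧ A)   — distribute ∧ over ∨
= ¬B ∨ (D ∧ A)   — simplify

¬B ∨ (D ∧ A)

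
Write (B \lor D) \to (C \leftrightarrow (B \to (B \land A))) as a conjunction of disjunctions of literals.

(B \lor D) \to (C \leftrightarrow (B \to (B \land A)))
≡ \lnot (B \lor D) \lor (C \leftrightarrow (B \to (B \land A)))   [eliminate \to]
≡ \lnot (B \lor D) \lor ((C \to (B \to (B \land A))) \land ((B \to (B \land A)) \to C))   [eliminate \leftrightarrow]
≡ \lnot (B \lor D) \lor ((\lnot C \lor (B \to (B \land A))) \land ((B \to (B \land A)) \to C))   [eliminate \to]
≡ \lnot (B \lor D) \lor ((\lnot C \lor \lnot B \lor (B \land A)) \land ((B \to (B \land A)) \to C))   [eliminate \to]
≡ \lnot (B \lor D) \lor ((\lnot C \lor \lnot B \lor (B \land A)) \land (\lnot (B \to (B \land A)) \lor C))   [eliminate \to]
≡ \lnot (B \lor D) \lor ((\lnot C \lor \lnot B \lor (B \land A)) \land (\lnot (\lnot B \lor (B \land A)) \lor C))   [eliminate \to]
≡ (\lnot B \land \lnot D) \lor ((\lnot C \lor \lnot B \lor (B \land A)) \land (\lnot (\lnot B \lor (B \land A)) \lor C))   [De Morgan]
≡ (\lnot B \land \lnot D) \lor ((\lnot C \lor \lnot B \lor (B \land A)) \land ((\lnot \lnot B \land \lnot (B \land A)) \lor C))   [De Morgan]
≡ (\lnot B \land \lnot D) \lor ((\lnot C \lor \lnot B \lor (B \land A)) \land ((B \land \lnot (B \land A)) \lor C))   [double negation]
≡ (\lnot B \land \lnot D) \lor ((\lnot C \lor \lnot B \lor (B \land A)) \land ((B \land (\lnot B \lor \lnot A)) \lor C))   [De Morgan]
≡ (\lnot B \lor \lnot C \lor \lnot B \lor B) \land (\lnot B \lor \lnot C \lor \lnot B \lor A) \land (\lnot B \lor B \lor C) \land (\lnot B \lor \lnot B \lor \lnot A \lor C) \land (\lnot D \lor \lnot C \lor \lnot B \lor B) \land (\lnot D \lor \lnot C \lor \lnot B \lor A) \land (\lnot D \lor B \lor C) \land (\lnot D \lor \lnot B \lor \lnot A \lor C)   [distribute \lor over \land]
≡ (\lnot B \lor \lnot C \lor A) \land (\lnot B \lor \lnot A \lor C) \land (\lnot D \lor B \lor C)   [simplify]

(\lnot B \lor \lnot C \lor A) \land (\lnot B \lor \lnot A \lor C) \land (\lnot D \lor B \lor C)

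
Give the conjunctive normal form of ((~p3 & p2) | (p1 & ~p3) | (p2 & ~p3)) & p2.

~p3 & p2

((~p3 & p2) | (p1 & ~p3) | (p2 & ~p3)) & p2
≡ (~p3 | p1 | p2) & (~p3 | p1 | ~p3) & (~p3 | ~p3 | p2) & (~p3 | ~p3 | ~p3) & (p2 | p1 | p2) & (p2 | p1 | ~p3) & (p2 | ~p3 | p2) & (p2 | ~p3 | ~p3) & p2   [distribute | over &]
≡ ~p3 & p2   [simplify]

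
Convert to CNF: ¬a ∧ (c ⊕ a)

¬a ∧ (c ⊕ a)
= ¬a ∧ (c ∨ a) ∧ ¬(c ∧ a)   [expand ⊕]
= ¬a ∧ (c ∨ a) ∧ (¬c ∨ ¬a)   [De Morgan]
= ¬a ∧ (c ∨ a)   [simplify]

¬a ∧ (c ∨ a)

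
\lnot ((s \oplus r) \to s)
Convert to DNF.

\lnot s \land r

\lnot ((s \oplus r) \to s)
= \lnot (\lnot (s \oplus r) \lor s)   (eliminate \to)
= \lnot (\lnot ((s \land \lnot r) \lor (\lnot s \land r)) \lor s)   (expand \oplus)
= \lnot \lnot ((s \land \lnot r) \lor (\lnot s \land r)) \land \lnot s   (De Morgan)
= ((s \land \lnot r) \lor (\lnot s \land r)) \land \lnot s   (double negation)
= (s \land \lnot r \land \lnot s) \lor (\lnot s \land r \land \lnot s)   (distribute \land over \lor)
= \lnot s \land r   (simplify)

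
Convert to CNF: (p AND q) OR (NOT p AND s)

(p OR s) AND (q OR NOT p) AND (q OR s)

(p AND q) OR (NOT p AND s)
≡ (p OR NOT p) AND (p OR s) AND (q OR NOT p) AND (q OR s)   [distribute OR over AND]
≡ (p OR s) AND (q OR NOT p) AND (q OR s)   [simplify]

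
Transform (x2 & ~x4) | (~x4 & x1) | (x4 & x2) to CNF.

(x2 & ~x4) | (~x4 & x1) | (x4 & x2)
⇔ (x2 | ~x4 | x4) & (x2 | ~x4 | x2) & (x2 | x1 | x4) & (x2 | x1 | x2) & (~x4 | ~x4 | x4) & (~x4 | ~x4 | x2) & (~x4 | x1 | x4) & (~x4 | x1 | x2)   [distribute | over &]
⇔ (x2 | ~x4) & (x2 | x1)   [simplify]

(x2 | ~x4) & (x2 | x1)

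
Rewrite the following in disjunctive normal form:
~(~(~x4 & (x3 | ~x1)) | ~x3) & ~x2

~(~(~x4 & (x3 | ~x1)) | ~x3) & ~x2
≡ ~~(~x4 & (x3 | ~x1)) & ~~x3 & ~x2   [De Morgan]
≡ ~x4 & (x3 | ~x1) & ~~x3 & ~x2   [double negation]
≡ ~x4 & (x3 | ~x1) & x3 & ~x2   [double negation]
≡ (~x4 & x3 & x3 & ~x2) | (~x4 & ~x1 & x3 & ~x2)   [distribute & over |]
≡ ~x4 & x3 & ~x2   [simplify]

~x4 & x3 & ~x2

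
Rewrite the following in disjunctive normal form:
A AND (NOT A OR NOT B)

A AND NOT B

A AND (NOT A OR NOT B)
⇔ (A AND NOT A) OR (A AND NOT B)   [distribute AND over OR]
⇔ A AND NOT B   [simplify]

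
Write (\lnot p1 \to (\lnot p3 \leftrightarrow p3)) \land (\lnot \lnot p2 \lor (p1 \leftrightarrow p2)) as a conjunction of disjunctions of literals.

(p1 \lor p3) \land (p1 \lor \lnot p3) \land (p2 \lor \lnot p1)

(\lnot p1 \to (\lnot p3 \leftrightarrow p3)) \land (\lnot \lnot p2 \lor (p1 \leftrightarrow p2))
≡ (\lnot \lnot p1 \lor (\lnot p3 \leftrightarrow p3)) \land (\lnot \lnot p2 \lor (p1 \leftrightarrow p2))   [eliminate \to]
≡ (\lnot \lnot p1 \lor (\lnot p3 \to p3) \land (p3 \to \lnot p3)) \land (\lnot \lnot p2 \lor (p1 \leftrightarrow p2))   [eliminate \leftrightarrow]
≡ (\lnot \lnot p1 \lor (\lnot \lnot p3 \lor p3) \land (p3 \to \lnot p3)) \land (\lnot \lnot p2 \lor (p1 \leftrightarrow p2))   [eliminate \to]
≡ (\lnot \lnot p1 \lor (\lnot \lnot p3 \lor p3) \land (\lnot p3 \lor \lnot p3)) \land (\lnot \lnot p2 \lor (p1 \leftrightarrow p2))   [eliminate \to]
≡ (\lnot \lnot p1 \lor (\lnot \lnot p3 \lor p3) \land (\lnot p3 \lor \lnot p3)) \land (\lnot \lnot p2 \lor (p1 \to p2) \land (p2 \to p1))   [eliminate \leftrightarrow]
≡ (\lnot \lnot p1 \lor (\lnot \lnot p3 \lor p3) \land (\lnot p3 \lor \lnot p3)) \land (\lnot \lnot p2 \lor (\lnot p1 \lor p2) \land (p2 \to p1))   [eliminate \to]
≡ (\lnot \lnot p1 \lor (\lnot \lnot p3 \lor p3) \land (\lnot p3 \lor \lnot p3)) \land (\lnot \lnot p2 \lor (\lnot p1 \lor p2) \land (\lnot p2 \lor p1))   [eliminate \to]
≡ (p1 \lor (\lnot \lnot p3 \lor p3) \land (\lnot p3 \lor \lnot p3)) \land (\lnot \lnot p2 \lor (\lnot p1 \lor p2) \land (\lnot p2 \lor p1))   [double negation]
≡ (p1 \lor (p3 \lor p3) \land (\lnot p3 \lor \lnot p3)) \land (\lnot \lnot p2 \lor (\lnot p1 \lor p2) \land (\lnot p2 \lor p1))   [double negation]
≡ (p1 \lor (p3 \lor p3) \land (\lnot p3 \lor \lnot p3)) \land (p2 \lor (\lnot p1 \lor p2) \land (\lnot p2 \lor p1))   [double negation]
≡ (p1 \lor p3 \lor p3) \land (p1 \lor \lnot p3 \lor \lnot p3) \land (p2 \lor \lnot p1 \lor p2) \land (p2 \lor \lnot p2 \lor p1)   [distribute \lor over \land]
≡ (p1 \lor p3) \land (p1 \lor \lnot p3) \land (p2 \lor \lnot p1)   [simplify]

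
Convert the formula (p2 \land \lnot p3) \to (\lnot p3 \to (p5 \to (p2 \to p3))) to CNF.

\lnot p2 \lor p3 \lor \lnot p5

(p2 \land \lnot p3) \to (\lnot p3 \to (p5 \to (p2 \to p3)))
⇔ \lnot (p2 \land \lnot p3) \lor (\lnot p3 \to (p5 \to (p2 \to p3)))   [eliminate \to]
⇔ \lnot (p2 \land \lnot p3) \lor \lnot \lnot p3 \lor (p5 \to (p2 \to p3))   [eliminate \to]
⇔ \lnot (p2 \land \lnot p3) \lor \lnot \lnot p3 \lor \lnot p5 \lor (p2 \to p3)   [eliminate \to]
⇔ \lnot (p2 \land \lnot p3) \lor \lnot \lnot p3 \lor \lnot p5 \lor \lnot p2 \lor p3   [eliminate \to]
⇔ \lnot p2 \lor \lnot \lnot p3 \lor \lnot \lnot p3 \lor \lnot p5 \lor \lnot p2 \lor p3   [De Morgan]
⇔ \lnot p2 \lor p3 \lor \lnot \lnot p3 \lor \lnot p5 \lor \lnot p2 \lor p3   [double negation]
⇔ \lnot p2 \lor p3 \lor p3 \lor \lnot p5 \lor \lnot p2 \lor p3   [double negation]
⇔ \lnot p2 \lor p3 \lor \lnot p5   [simplify]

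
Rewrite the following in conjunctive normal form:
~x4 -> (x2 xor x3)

~x4 -> (x2 xor x3)
≡ ~~x4 | (x2 xor x3)   [eliminate ->]
≡ ~~x4 | ((x2 | x3) & ~(x2 & x3))   [expand xor]
≡ x4 | ((x2 | x3) & ~(x2 & x3))   [double negation]
≡ x4 | ((x2 | x3) & (~x2 | ~x3))   [De Morgan]
≡ (x4 | x2 | x3) & (x4 | ~x2 | ~x3)   [distribute | over &]

(x4 | x2 | x3) & (x4 | ~x2 | ~x3)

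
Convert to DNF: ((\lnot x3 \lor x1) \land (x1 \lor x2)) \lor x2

x1 \lor x2

((\lnot x3 \lor x1) \land (x1 \lor x2)) \lor x2
⇔ (\lnot x3 \land x1) \lor (\lnot x3 \land x2) \lor (x1 \land x1) \lor (x1 \land x2) \lor x2   (distribute \land over \lor)
⇔ x1 \lor x2   (simplify)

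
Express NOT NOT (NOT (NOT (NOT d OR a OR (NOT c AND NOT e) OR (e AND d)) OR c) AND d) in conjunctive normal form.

NOT c AND d

NOT NOT (NOT (NOT (NOT d OR a OR (NOT c AND NOT e) OR (e AND d)) OR c) AND d)
= NOT (NOT (NOT d OR a OR (NOT c AND NOT e) OR (e AND d)) OR c) AND d   (double negation)
= NOT NOT (NOT d OR a OR (NOT c AND NOT e) OR (e AND d)) AND NOT c AND d   (De Morgan)
= (NOT d OR a OR (NOT c AND NOT e) OR (e AND d)) AND NOT c AND d   (double negation)
= (NOT d OR a OR NOT c OR e) AND (NOT d OR a OR NOT c OR d) AND (NOT d OR a OR NOT e OR e) AND (NOT d OR a OR NOT e OR d) AND NOT c AND d   (distribute OR over AND)
= NOT c AND d   (simplify)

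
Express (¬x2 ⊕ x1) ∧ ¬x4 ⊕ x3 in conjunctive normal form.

(¬x2 ∨ x1 ∨ x3) ∧ (x2 ∨ ¬x1 ∨ x3) ∧ (¬x4 ∨ x3) ∧ (x2 ∨ x1 ∨ x4 ∨ ¬x3) ∧ (¬x1 ∨ ¬x2 ∨ x4 ∨ ¬x3)

(¬x2 ⊕ x1) ∧ ¬x4 ⊕ x3
= ((¬x2 ⊕ x1) ∧ ¬x4 ∨ x3) ∧ ¬((¬x2 ⊕ x1) ∧ ¬x4 ∧ x3)   [expand ⊕]
= ((¬x2 ∨ x1) ∧ ¬(¬x2 ∧ x1) ∧ ¬x4 ∨ x3) ∧ ¬((¬x2 ⊕ x1) ∧ ¬x4 ∧ x3)   [expand ⊕]
= ((¬x2 ∨ x1) ∧ ¬(¬x2 ∧ x1) ∧ ¬x4 ∨ x3) ∧ ¬((¬x2 ∨ x1) ∧ ¬(¬x2 ∧ x1) ∧ ¬x4 ∧ x3)   [expand ⊕]
= ((¬x2 ∨ x1) ∧ (¬¬x2 ∨ ¬x1) ∧ ¬x4 ∨ x3) ∧ ¬((¬x2 ∨ x1) ∧ ¬(¬x2 ∧ x1) ∧ ¬x4 ∧ x3)   [De Morgan]
= ((¬x2 ∨ x1) ∧ (x2 ∨ ¬x1) ∧ ¬x4 ∨ x3) ∧ ¬((¬x2 ∨ x1) ∧ ¬(¬x2 ∧ x1) ∧ ¬x4 ∧ x3)   [double negation]
= ((¬x2 ∨ x1) ∧ (x2 ∨ ¬x1) ∧ ¬x4 ∨ x3) ∧ (¬(¬x2 ∨ x1) ∨ ¬¬(¬x2 ∧ x1) ∨ ¬¬x4 ∨ ¬x3)   [De Morgan]
= ((¬x2 ∨ x1) ∧ (x2 ∨ ¬x1) ∧ ¬x4 ∨ x3) ∧ (¬¬x2 ∧ ¬x1 ∨ ¬¬(¬x2 ∧ x1) ∨ ¬¬x4 ∨ ¬x3)   [De Morgan]
= ((¬x2 ∨ x1) ∧ (x2 ∨ ¬x1) ∧ ¬x4 ∨ x3) ∧ (x2 ∧ ¬x1 ∨ ¬¬(¬x2 ∧ x1) ∨ ¬¬x4 ∨ ¬x3)   [double negation]
= ((¬x2 ∨ x1) ∧ (x2 ∨ ¬x1) ∧ ¬x4 ∨ x3) ∧ (x2 ∧ ¬x1 ∨ ¬x2 ∧ x1 ∨ ¬¬x4 ∨ ¬x3)   [double negation]
= ((¬x2 ∨ x1) ∧ (x2 ∨ ¬x1) ∧ ¬x4 ∨ x3) ∧ (x2 ∧ ¬x1 ∨ ¬x2 ∧ x1 ∨ x4 ∨ ¬x3)   [double negation]
= (¬x2 ∨ x1 ∨ x3) ∧ (x2 ∨ ¬x1 ∨ x3) ∧ (¬x4 ∨ x3) ∧ (x2 ∨ ¬x2 ∨ x4 ∨ ¬x3) ∧ (x2 ∨ x1 ∨ x4 ∨ ¬x3) ∧ (¬x1 ∨ ¬x2 ∨ x4 ∨ ¬x3) ∧ (¬x1 ∨ x1 ∨ x4 ∨ ¬x3)   [distribute ∨ over ∧]
= (¬x2 ∨ x1 ∨ x3) ∧ (x2 ∨ ¬x1 ∨ x3) ∧ (¬x4 ∨ x3) ∧ (x2 ∨ x1 ∨ x4 ∨ ¬x3) ∧ (¬x1 ∨ ¬x2 ∨ x4 ∨ ¬x3)   [simplify]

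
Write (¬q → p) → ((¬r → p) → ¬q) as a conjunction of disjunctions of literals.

(¬q ∨ ¬r) ∧ (¬q ∨ ¬p)

(¬q → p) → ((¬r → p) → ¬q)
= ¬(¬q → p) ∨ ((¬r → p) → ¬q)   [eliminate →]
= ¬(¬¬q ∨ p) ∨ ((¬r → p) → ¬q)   [eliminate →]
= ¬(¬¬q ∨ p) ∨ ¬(¬r → p) ∨ ¬q   [eliminate →]
= ¬(¬¬q ∨ p) ∨ ¬(¬¬r ∨ p) ∨ ¬q   [eliminate →]
= (¬¬¬q ∧ ¬p) ∨ ¬(¬¬r ∨ p) ∨ ¬q   [De Morgan]
= (¬q ∧ ¬p) ∨ ¬(¬¬r ∨ p) ∨ ¬q   [double negation]
= (¬q ∧ ¬p) ∨ (¬¬¬r ∧ ¬p) ∨ ¬q   [De Morgan]
= (¬q ∧ ¬p) ∨ (¬r ∧ ¬p) ∨ ¬q   [double negation]
= (¬q ∨ ¬r ∨ ¬q) ∧ (¬q ∨ ¬p ∨ ¬q) ∧ (¬p ∨ ¬r ∨ ¬q) ∧ (¬p ∨ ¬p ∨ ¬q)   [distribute ∨ over ∧]
= (¬q ∨ ¬r) ∧ (¬q ∨ ¬p)   [simplify]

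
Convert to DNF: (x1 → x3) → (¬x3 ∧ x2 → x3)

x1 ∧ ¬x3 ∨ x3 ∨ ¬x2

(x1 → x3) → (¬x3 ∧ x2 → x3)
= ¬(x1 → x3) ∨ (¬x3 ∧ x2 → x3)   (eliminate →)
= ¬(¬x1 ∨ x3) ∨ (¬x3 ∧ x2 → x3)   (eliminate →)
= ¬(¬x1 ∨ x3) ∨ ¬(¬x3 ∧ x2) ∨ x3   (eliminate →)
= ¬¬x1 ∧ ¬x3 ∨ ¬(¬x3 ∧ x2) ∨ x3   (De Morgan)
= x1 ∧ ¬x3 ∨ ¬(¬x3 ∧ x2) ∨ x3   (double negation)
= x1 ∧ ¬x3 ∨ ¬¬x3 ∨ ¬x2 ∨ x3   (De Morgan)
= x1 ∧ ¬x3 ∨ x3 ∨ ¬x2 ∨ x3   (double negation)
= x1 ∧ ¬x3 ∨ x3 ∨ ¬x2   (simplify)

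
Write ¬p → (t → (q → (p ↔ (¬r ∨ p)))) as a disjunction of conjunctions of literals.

¬p → (t → (q → (p ↔ (¬r ∨ p))))
≡ ¬¬p ∨ (t → (q → (p ↔ (¬r ∨ p))))   [eliminate →]
≡ ¬¬p ∨ ¬t ∨ (q → (p ↔ (¬r ∨ p)))   [eliminate →]
≡ ¬¬p ∨ ¬t ∨ ¬q ∨ (p ↔ (¬r ∨ p))   [eliminate →]
≡ ¬¬p ∨ ¬t ∨ ¬q ∨ ((p → (¬r ∨ p)) ∧ ((¬r ∨ p) → p))   [eliminate ↔]
≡ ¬¬p ∨ ¬t ∨ ¬q ∨ ((¬p ∨ ¬r ∨ p) ∧ ((¬r ∨ p) → p))   [eliminate →]
≡ ¬¬p ∨ ¬t ∨ ¬q ∨ ((¬p ∨ ¬r ∨ p) ∧ (¬(¬r ∨ p) ∨ p))   [eliminate →]
≡ p ∨ ¬t ∨ ¬q ∨ ((¬p ∨ ¬r ∨ p) ∧ (¬(¬r ∨ p) ∨ p))   [double negation]
≡ p ∨ ¬t ∨ ¬q ∨ ((¬p ∨ ¬r ∨ p) ∧ ((¬¬r ∧ ¬p) ∨ p))   [De Morgan]
≡ p ∨ ¬t ∨ ¬q ∨ ((¬p ∨ ¬r ∨ p) ∧ ((r ∧ ¬p) ∨ p))   [double negation]
≡ p ∨ ¬t ∨ ¬q ∨ (¬p ∧ r ∧ ¬p) ∨ (¬p ∧ p) ∨ (¬r ∧ r ∧ ¬p) ∨ (¬r ∧ p) ∨ (p ∧ r ∧ ¬p) ∨ (p ∧ p)   [distribute ∧ over ∨]
≡ p ∨ ¬t ∨ ¬q ∨ (¬p ∧ r)   [simplify]

p ∨ ¬t ∨ ¬q ∨ (¬p ∧ r)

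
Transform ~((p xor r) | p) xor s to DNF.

(~p & ~r & ~s) | (~p & r & s) | (p & s)

~((p xor r) | p) xor s
= (~((p xor r) | p) & ~s) | (~~((p xor r) | p) & s)   (expand xor)
= (~((p & ~r) | (~p & r) | p) & ~s) | (~~((p xor r) | p) & s)   (expand xor)
= (~((p & ~r) | (~p & r) | p) & ~s) | (~~((p & ~r) | (~p & r) | p) & s)   (expand xor)
= (~(p & ~r) & ~(~p & r) & ~p & ~s) | (~~((p & ~r) | (~p & r) | p) & s)   (De Morgan)
= ((~p | ~~r) & ~(~p & r) & ~p & ~s) | (~~((p & ~r) | (~p & r) | p) & s)   (De Morgan)
= ((~p | r) & ~(~p & r) & ~p & ~s) | (~~((p & ~r) | (~p & r) | p) & s)   (double negation)
= ((~p | r) & (~~p | ~r) & ~p & ~s) | (~~((p & ~r) | (~p & r) | p) & s)   (De Morgan)
= ((~p | r) & (p | ~r) & ~p & ~s) | (~~((p & ~r) | (~p & r) | p) & s)   (double negation)
= ((~p | r) & (p | ~r) & ~p & ~s) | (((p & ~r) | (~p & r) | p) & s)   (double negation)
= (~p & p & ~p & ~s) | (~p & ~r & ~p & ~s) | (r & p & ~p & ~s) | (r & ~r & ~p & ~s) | (p & ~r & s) | (~p & r & s) | (p & s)   (distribute & over |)
= (~p & ~r & ~s) | (~p & r & s) | (p & s)   (simplify)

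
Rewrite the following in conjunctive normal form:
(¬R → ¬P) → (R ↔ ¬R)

(¬R → ¬P) → (R ↔ ¬R)
≡ ¬(¬R → ¬P) ∨ (R ↔ ¬R)   — eliminate →
≡ ¬(¬¬R ∨ ¬P) ∨ (R ↔ ¬R)   — eliminate →
≡ ¬(¬¬R ∨ ¬P) ∨ (R → ¬R) ∧ (¬R → R)   — eliminate ↔
≡ ¬(¬¬R ∨ ¬P) ∨ (¬R ∨ ¬R) ∧ (¬R → R)   — eliminate →
≡ ¬(¬¬R ∨ ¬P) ∨ (¬R ∨ ¬R) ∧ (¬¬R ∨ R)   — eliminate →
≡ ¬¬¬R ∧ ¬¬P ∨ (¬R ∨ ¬R) ∧ (¬¬R ∨ R)   — De Morgan
≡ ¬R ∧ ¬¬P ∨ (¬R ∨ ¬R) ∧ (¬¬R ∨ R)   — double negation
≡ ¬R ∧ P ∨ (¬R ∨ ¬R) ∧ (¬¬R ∨ R)   — double negation
≡ ¬R ∧ P ∨ (¬R ∨ ¬R) ∧ (R ∨ R)   — double negation
≡ (¬R ∨ ¬R ∨ ¬R) ∧ (¬R ∨ R ∨ R) ∧ (P ∨ ¬R ∨ ¬R) ∧ (P ∨ R ∨ R)   — distribute ∨ over ∧
≡ ¬R ∧ (P ∨ R)   — simplify

¬R ∧ (P ∨ R)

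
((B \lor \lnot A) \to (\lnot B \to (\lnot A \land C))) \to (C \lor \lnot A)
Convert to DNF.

C \lor \lnot A

((B \lor \lnot A) \to (\lnot B \to (\lnot A \land C))) \to (C \lor \lnot A)
= \lnot ((B \lor \lnot A) \to (\lnot B \to (\lnot A \land C))) \lor C \lor \lnot A   (eliminate \to)
= \lnot (\lnot (B \lor \lnot A) \lor (\lnot B \to (\lnot A \land C))) \lor C \lor \lnot A   (eliminate \to)
= \lnot (\lnot (B \lor \lnot A) \lor \lnot \lnot B \lor (\lnot A \land C)) \lor C \lor \lnot A   (eliminate \to)
= (\lnot \lnot (B \lor \lnot A) \land \lnot \lnot \lnot B \land \lnot (\lnot A \land C)) \lor C \lor \lnot A   (De Morgan)
= ((B \lor \lnot A) \land \lnot \lnot \lnot B \land \lnot (\lnot A \land C)) \lor C \lor \lnot A   (double negation)
= ((B \lor \lnot A) \land \lnot B \land \lnot (\lnot A \land C)) \lor C \lor \lnot A   (double negation)
= ((B \lor \lnot A) \land \lnot B \land (\lnot \lnot A \lor \lnot C)) \lor C \lor \lnot A   (De Morgan)
= ((B \lor \lnot A) \land \lnot B \land (A \lor \lnot C)) \lor C \lor \lnot A   (double negation)
= (B \land \lnot B \land A) \lor (B \land \lnot B \land \lnot C) \lor (\lnot A \land \lnot B \land A) \lor (\lnot A \land \lnot B \land \lnot C) \lor C \lor \lnot A   (distribute \land over \lor)
= C \lor \lnot A   (simplify)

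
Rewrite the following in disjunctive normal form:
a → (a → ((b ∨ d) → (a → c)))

¬a ∨ (¬b ∧ ¬d) ∨ c

a → (a → ((b ∨ d) → (a → c)))
≡ ¬a ∨ (a → ((b ∨ d) → (a → c)))   [eliminate →]
≡ ¬a ∨ ¬a ∨ ((b ∨ d) → (a → c))   [eliminate →]
≡ ¬a ∨ ¬a ∨ ¬(b ∨ d) ∨ (a → c)   [eliminate →]
≡ ¬a ∨ ¬a ∨ ¬(b ∨ d) ∨ ¬a ∨ c   [eliminate →]
≡ ¬a ∨ ¬a ∨ (¬b ∧ ¬d) ∨ ¬a ∨ c   [De Morgan]
≡ ¬a ∨ (¬b ∧ ¬d) ∨ c   [simplify]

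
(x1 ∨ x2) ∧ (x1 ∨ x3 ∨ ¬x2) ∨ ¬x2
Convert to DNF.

(x1 ∨ x2) ∧ (x1 ∨ x3 ∨ ¬x2) ∨ ¬x2
≡ x1 ∧ x1 ∨ x1 ∧ x3 ∨ x1 ∧ ¬x2 ∨ x2 ∧ x1 ∨ x2 ∧ x3 ∨ x2 ∧ ¬x2 ∨ ¬x2   (distribute ∧ over ∨)
≡ x1 ∨ x2 ∧ x3 ∨ ¬x2   (simplify)

x1 ∨ x2 ∧ x3 ∨ ¬x2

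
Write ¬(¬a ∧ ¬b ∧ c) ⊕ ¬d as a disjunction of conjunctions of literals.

(a ∧ d) ∨ (b ∧ d) ∨ (¬c ∧ d) ∨ (¬a ∧ ¬b ∧ c ∧ ¬d)

¬(¬a ∧ ¬b ∧ c) ⊕ ¬d
⇔ (¬(¬a ∧ ¬b ∧ c) ∧ ¬¬d) ∨ (¬¬(¬a ∧ ¬b ∧ c) ∧ ¬d)   [expand ⊕]
⇔ ((¬¬a ∨ ¬¬b ∨ ¬c) ∧ ¬¬d) ∨ (¬¬(¬a ∧ ¬b ∧ c) ∧ ¬d)   [De Morgan]
⇔ ((a ∨ ¬¬b ∨ ¬c) ∧ ¬¬d) ∨ (¬¬(¬a ∧ ¬b ∧ c) ∧ ¬d)   [double negation]
⇔ ((a ∨ b ∨ ¬c) ∧ ¬¬d) ∨ (¬¬(¬a ∧ ¬b ∧ c) ∧ ¬d)   [double negation]
⇔ ((a ∨ b ∨ ¬c) ∧ d) ∨ (¬¬(¬a ∧ ¬b ∧ c) ∧ ¬d)   [double negation]
⇔ ((a ∨ b ∨ ¬c) ∧ d) ∨ (¬a ∧ ¬b ∧ c ∧ ¬d)   [double negation]
⇔ (a ∧ d) ∨ (b ∧ d) ∨ (¬c ∧ d) ∨ (¬a ∧ ¬b ∧ c ∧ ¬d)   [distribute ∧ over ∨]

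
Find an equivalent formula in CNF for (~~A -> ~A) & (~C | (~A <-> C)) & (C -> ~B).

(~~A -> ~A) & (~C | (~A <-> C)) & (C -> ~B)
≡ (~~~A | ~A) & (~C | (~A <-> C)) & (C -> ~B)   [eliminate ->]
≡ (~~~A | ~A) & (~C | ((~A -> C) & (C -> ~A))) & (C -> ~B)   [eliminate <->]
≡ (~~~A | ~A) & (~C | ((~~A | C) & (C -> ~A))) & (C -> ~B)   [eliminate ->]
≡ (~~~A | ~A) & (~C | ((~~A | C) & (~C | ~A))) & (C -> ~B)   [eliminate ->]
≡ (~~~A | ~A) & (~C | ((~~A | C) & (~C | ~A))) & (~C | ~B)   [eliminate ->]
≡ (~A | ~A) & (~C | ((~~A | C) & (~C | ~A))) & (~C | ~B)   [double negation]
≡ (~A | ~A) & (~C | ((A | C) & (~C | ~A))) & (~C | ~B)   [double negation]
≡ (~A | ~A) & (~C | A | C) & (~C | ~C | ~A) & (~C | ~B)   [distribute | over &]
≡ ~A & (~C | ~B)   [simplify]

~A & (~C | ~B)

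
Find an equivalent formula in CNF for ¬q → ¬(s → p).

(q ∨ s) ∧ (q ∨ ¬p)

¬q → ¬(s → p)
≡ ¬¬q ∨ ¬(s → p)   (eliminate →)
≡ ¬¬q ∨ ¬(¬s ∨ p)   (eliminate →)
≡ q ∨ ¬(¬s ∨ p)   (double negation)
≡ q ∨ (¬¬s ∧ ¬p)   (De Morgan)
≡ q ∨ (s ∧ ¬p)   (double negation)
≡ (q ∨ s) ∧ (q ∨ ¬p)   (distribute ∨ over ∧)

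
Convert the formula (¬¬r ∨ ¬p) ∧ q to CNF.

(r ∨ ¬p) ∧ q

(¬¬r ∨ ¬p) ∧ q
⇔ (r ∨ ¬p) ∧ q   [double negation]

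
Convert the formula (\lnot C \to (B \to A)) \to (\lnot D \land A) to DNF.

(\lnot C \land B \land \lnot A) \lor (\lnot D \land A)

(\lnot C \to (B \to A)) \to (\lnot D \land A)
⇔ \lnot (\lnot C \to (B \to A)) \lor (\lnot D \land A)   [eliminate \to]
⇔ \lnot (\lnot \lnot C \lor (B \to A)) \lor (\lnot D \land A)   [eliminate \to]
⇔ \lnot (\lnot \lnot C \lor \lnot B \lor A) \lor (\lnot D \land A)   [eliminate \to]
⇔ (\lnot \lnot \lnot C \land \lnot \lnot B \land \lnot A) \lor (\lnot D \land A)   [De Morgan]
⇔ (\lnot C \land \lnot \lnot B \land \lnot A) \lor (\lnot D \land A)   [double negation]
⇔ (\lnot C \land B \land \lnot A) \lor (\lnot D \land A)   [double negation]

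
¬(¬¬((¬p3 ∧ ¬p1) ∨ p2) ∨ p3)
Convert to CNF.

¬(¬¬((¬p3 ∧ ¬p1) ∨ p2) ∨ p3)
≡ ¬¬¬((¬p3 ∧ ¬p1) ∨ p2) ∧ ¬p3
≡ ¬((¬p3 ∧ ¬p1) ∨ p2) ∧ ¬p3
≡ ¬(¬p3 ∧ ¬p1) ∧ ¬p2 ∧ ¬p3
≡ (¬¬p3 ∨ ¬¬p1) ∧ ¬p2 ∧ ¬p3
≡ (p3 ∨ ¬¬p1) ∧ ¬p2 ∧ ¬p3
≡ (p3 ∨ p1) ∧ ¬p2 ∧ ¬p3

(p3 ∨ p1) ∧ ¬p2 ∧ ¬p3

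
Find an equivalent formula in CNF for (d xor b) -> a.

(d xor b) -> a
≡ ~(d xor b) | a
≡ ~((d | b) & ~(d & b)) | a
≡ ~(d | b) | ~~(d & b) | a
≡ (~d & ~b) | ~~(d & b) | a
≡ (~d & ~b) | (d & b) | a
≡ (~d | d | a) & (~d | b | a) & (~b | d | a) & (~b | b | a)
≡ (~d | b | a) & (~b | d | a)

(~d | b | a) & (~b | d | a)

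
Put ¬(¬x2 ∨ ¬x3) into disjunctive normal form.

x2 ∧ x3

¬(¬x2 ∨ ¬x3)
= ¬¬x2 ∧ ¬¬x3   — De Morgan
= x2 ∧ ¬¬x3   — double negation
= x2 ∧ x3   — double negation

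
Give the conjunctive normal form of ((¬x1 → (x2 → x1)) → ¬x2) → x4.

((¬x1 → (x2 → x1)) → ¬x2) → x4
≡ ¬((¬x1 → (x2 → x1)) → ¬x2) ∨ x4   [eliminate →]
≡ ¬(¬(¬x1 → (x2 → x1)) ∨ ¬x2) ∨ x4   [eliminate →]
≡ ¬(¬(¬¬x1 ∨ (x2 → x1)) ∨ ¬x2) ∨ x4   [eliminate →]
≡ ¬(¬(¬¬x1 ∨ ¬x2 ∨ x1) ∨ ¬x2) ∨ x4   [eliminate →]
≡ (¬¬(¬¬x1 ∨ ¬x2 ∨ x1) ∧ ¬¬x2) ∨ x4   [De Morgan]
≡ ((¬¬x1 ∨ ¬x2 ∨ x1) ∧ ¬¬x2) ∨ x4   [double negation]
≡ ((x1 ∨ ¬x2 ∨ x1) ∧ ¬¬x2) ∨ x4   [double negation]
≡ ((x1 ∨ ¬x2 ∨ x1) ∧ x2) ∨ x4   [double negation]
≡ (x1 ∨ ¬x2 ∨ x1 ∨ x4) ∧ (x2 ∨ x4)   [distribute ∨ over ∧]
≡ (x1 ∨ ¬x2 ∨ x4) ∧ (x2 ∨ x4)   [simplify]

(x1 ∨ ¬x2 ∨ x4) ∧ (x2 ∨ x4)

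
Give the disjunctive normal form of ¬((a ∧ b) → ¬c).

a ∧ b ∧ c

¬((a ∧ b) → ¬c)
≡ ¬(¬(a ∧ b) ∨ ¬c)   [eliminate →]
≡ ¬¬(a ∧ b) ∧ ¬¬c   [De Morgan]
≡ a ∧ b ∧ ¬¬c   [double negation]
≡ a ∧ b ∧ c   [double negation]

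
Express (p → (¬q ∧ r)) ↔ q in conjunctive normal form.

(p → (¬q ∧ r)) ↔ q
= ((p → (¬q ∧ r)) → q) ∧ (q → (p → (¬q ∧ r)))   (eliminate ↔)
= (¬(p → (¬q ∧ r)) ∨ q) ∧ (q → (p → (¬q ∧ r)))   (eliminate →)
= (¬(¬p ∨ (¬q ∧ r)) ∨ q) ∧ (q → (p → (¬q ∧ r)))   (eliminate →)
= (¬(¬p ∨ (¬q ∧ r)) ∨ q) ∧ (¬q ∨ (p → (¬q ∧ r)))   (eliminate →)
= (¬(¬p ∨ (¬q ∧ r)) ∨ q) ∧ (¬q ∨ ¬p ∨ (¬q ∧ r))   (eliminate →)
= ((¬¬p ∧ ¬(¬q ∧ r)) ∨ q) ∧ (¬q ∨ ¬p ∨ (¬q ∧ r))   (De Morgan)
= ((p ∧ ¬(¬q ∧ r)) ∨ q) ∧ (¬q ∨ ¬p ∨ (¬q ∧ r))   (double negation)
= ((p ∧ (¬¬q ∨ ¬r)) ∨ q) ∧ (¬q ∨ ¬p ∨ (¬q ∧ r))   (De Morgan)
= ((p ∧ (q ∨ ¬r)) ∨ q) ∧ (¬q ∨ ¬p ∨ (¬q ∧ r))   (double negation)
= (p ∨ q) ∧ (q ∨ ¬r ∨ q) ∧ (¬q ∨ ¬p ∨ ¬q) ∧ (¬q ∨ ¬p ∨ r)   (distribute ∨ over ∧)
= (p ∨ q) ∧ (q ∨ ¬r) ∧ (¬q ∨ ¬p)   (simplify)

(p ∨ q) ∧ (q ∨ ¬r) ∧ (¬q ∨ ¬p)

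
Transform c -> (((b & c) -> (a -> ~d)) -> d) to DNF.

~c | d

c -> (((b & c) -> (a -> ~d)) -> d)
= ~c | (((b & c) -> (a -> ~d)) -> d)   — eliminate ->
= ~c | ~((b & c) -> (a -> ~d)) | d   — eliminate ->
= ~c | ~(~(b & c) | (a -> ~d)) | d   — eliminate ->
= ~c | ~(~(b & c) | ~a | ~d) | d   — eliminate ->
= ~c | (~~(b & c) & ~~a & ~~d) | d   — De Morgan
= ~c | (b & c & ~~a & ~~d) | d   — double negation
= ~c | (b & c & a & ~~d) | d   — double negation
= ~c | (b & c & a & d) | d   — double negation
= ~c | d   — simplify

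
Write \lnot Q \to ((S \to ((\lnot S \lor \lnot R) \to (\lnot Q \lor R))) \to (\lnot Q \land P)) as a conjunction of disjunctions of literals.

Q \lor P

\lnot Q \to ((S \to ((\lnot S \lor \lnot R) \to (\lnot Q \lor R))) \to (\lnot Q \land P))
≡ \lnot \lnot Q \lor ((S \to ((\lnot S \lor \lnot R) \to (\lnot Q \lor R))) \to (\lnot Q \land P))   — eliminate \to
≡ \lnot \lnot Q \lor \lnot (S \to ((\lnot S \lor \lnot R) \to (\lnot Q \lor R))) \lor (\lnot Q \land P)   — eliminate \to
≡ \lnot \lnot Q \lor \lnot (\lnot S \lor ((\lnot S \lor \lnot R) \to (\lnot Q \lor R))) \lor (\lnot Q \land P)   — eliminate \to
≡ \lnot \lnot Q \lor \lnot (\lnot S \lor \lnot (\lnot S \lor \lnot R) \lor \lnot Q \lor R) \lor (\lnot Q \land P)   — eliminate \to
≡ Q \lor \lnot (\lnot S \lor \lnot (\lnot S \lor \lnot R) \lor \lnot Q \lor R) \lor (\lnot Q \land P)   — double negation
≡ Q \lor (\lnot \lnot S \land \lnot \lnot (\lnot S \lor \lnot R) \land \lnot \lnot Q \land \lnot R) \lor (\lnot Q \land P)   — De Morgan
≡ Q \lor (S \land \lnot \lnot (\lnot S \lor \lnot R) \land \lnot \lnot Q \land \lnot R) \lor (\lnot Q \land P)   — double negation
≡ Q \lor (S \land (\lnot S \lor \lnot R) \land \lnot \lnot Q \land \lnot R) \lor (\lnot Q \land P)   — double negation
≡ Q \lor (S \land (\lnot S \lor \lnot R) \land Q \land \lnot R) \lor (\lnot Q \land P)   — double negation
≡ (Q \lor S \lor \lnot Q) \land (Q \lor S \lor P) \land (Q \lor \lnot S \lor \lnot R \lor \lnot Q) \land (Q \lor \lnot S \lor \lnot R \lor P) \land (Q \lor Q \lor \lnot Q) \land (Q \lor Q \lor P) \land (Q \lor \lnot R \lor \lnot Q) \land (Q \lor \lnot R \lor P)   — distribute \lor over \land
≡ Q \lor P   — simplify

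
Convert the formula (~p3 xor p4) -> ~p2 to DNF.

(p3 & ~p4) | (p4 & ~p3) | ~p2

(~p3 xor p4) -> ~p2
≡ ~(~p3 xor p4) | ~p2
≡ ~((~p3 & ~p4) | (~~p3 & p4)) | ~p2
≡ (~(~p3 & ~p4) & ~(~~p3 & p4)) | ~p2
≡ ((~~p3 | ~~p4) & ~(~~p3 & p4)) | ~p2
≡ ((p3 | ~~p4) & ~(~~p3 & p4)) | ~p2
≡ ((p3 | p4) & ~(~~p3 & p4)) | ~p2
≡ ((p3 | p4) & (~~~p3 | ~p4)) | ~p2
≡ ((p3 | p4) & (~p3 | ~p4)) | ~p2
≡ (p3 & ~p3) | (p3 & ~p4) | (p4 & ~p3) | (p4 & ~p4) | ~p2
≡ (p3 & ~p4) | (p4 & ~p3) | ~p2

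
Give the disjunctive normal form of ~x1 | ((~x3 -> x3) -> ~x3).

~x1 | ~x3

~x1 | ((~x3 -> x3) -> ~x3)
≡ ~x1 | ~(~x3 -> x3) | ~x3   [eliminate ->]
≡ ~x1 | ~(~~x3 | x3) | ~x3   [eliminate ->]
≡ ~x1 | (~~~x3 & ~x3) | ~x3   [De Morgan]
≡ ~x1 | (~x3 & ~x3) | ~x3   [double negation]
≡ ~x1 | ~x3   [simplify]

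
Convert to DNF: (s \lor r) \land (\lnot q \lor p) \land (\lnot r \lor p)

(s \lor r) \land (\lnot q \lor p) \land (\lnot r \lor p)
⇔ (s \land \lnot q \land \lnot r) \lor (s \land \lnot q \land p) \lor (s \land p \land \lnot r) \lor (s \land p \land p) \lor (r \land \lnot q \land \lnot r) \lor (r \land \lnot q \land p) \lor (r \land p \land \lnot r) \lor (r \land p \land p)   [distribute \land over \lor]
⇔ (s \land \lnot q \land \lnot r) \lor (s \land p) \lor (r \land p)   [simplify]

(s \land \lnot q \land \lnot r) \lor (s \land p) \lor (r \land p)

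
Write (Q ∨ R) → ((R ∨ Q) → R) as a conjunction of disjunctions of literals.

(Q ∨ R) → ((R ∨ Q) → R)
≡ ¬(Q ∨ R) ∨ ((R ∨ Q) → R)   [eliminate →]
≡ ¬(Q ∨ R) ∨ ¬(R ∨ Q) ∨ R   [eliminate →]
≡ (¬Q ∧ ¬R) ∨ ¬(R ∨ Q) ∨ R   [De Morgan]
≡ (¬Q ∧ ¬R) ∨ (¬R ∧ ¬Q) ∨ R   [De Morgan]
≡ (¬Q ∨ ¬R ∨ R) ∧ (¬Q ∨ ¬Q ∨ R) ∧ (¬R ∨ ¬R ∨ R) ∧ (¬R ∨ ¬Q ∨ R)   [distribute ∨ over ∧]
≡ ¬Q ∨ R   [simplify]

¬Q ∨ R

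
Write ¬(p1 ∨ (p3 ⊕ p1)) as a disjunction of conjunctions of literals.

¬(p1 ∨ (p3 ⊕ p1))
⇔ ¬(p1 ∨ (p3 ∧ ¬p1) ∨ (¬p3 ∧ p1))   [expand ⊕]
⇔ ¬p1 ∧ ¬(p3 ∧ ¬p1) ∧ ¬(¬p3 ∧ p1)   [De Morgan]
⇔ ¬p1 ∧ (¬p3 ∨ ¬¬p1) ∧ ¬(¬p3 ∧ p1)   [De Morgan]
⇔ ¬p1 ∧ (¬p3 ∨ p1) ∧ ¬(¬p3 ∧ p1)   [double negation]
⇔ ¬p1 ∧ (¬p3 ∨ p1) ∧ (¬¬p3 ∨ ¬p1)   [De Morgan]
⇔ ¬p1 ∧ (¬p3 ∨ p1) ∧ (p3 ∨ ¬p1)   [double negation]
⇔ (¬p1 ∧ ¬p3 ∧ p3) ∨ (¬p1 ∧ ¬p3 ∧ ¬p1) ∨ (¬p1 ∧ p1 ∧ p3) ∨ (¬p1 ∧ p1 ∧ ¬p1)   [distribute ∧ over ∨]
⇔ ¬p1 ∧ ¬p3   [simplify]

¬p1 ∧ ¬p3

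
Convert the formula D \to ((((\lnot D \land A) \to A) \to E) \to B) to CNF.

D \to ((((\lnot D \land A) \to A) \to E) \to B)
≡ \lnot D \lor ((((\lnot D \land A) \to A) \to E) \to B)
≡ \lnot D \lor \lnot (((\lnot D \land A) \to A) \to E) \lor B
≡ \lnot D \lor \lnot (\lnot ((\lnot D \land A) \to A) \lor E) \lor B
≡ \lnot D \lor \lnot (\lnot (\lnot (\lnot D \land A) \lor A) \lor E) \lor B
≡ \lnot D \lor (\lnot \lnot (\lnot (\lnot D \land A) \lor A) \land \lnot E) \lor B
≡ \lnot D \lor ((\lnot (\lnot D \land A) \lor A) \land \lnot E) \lor B
≡ \lnot D \lor ((\lnot \lnot D \lor \lnot A \lor A) \land \lnot E) \lor B
≡ \lnot D \lor ((D \lor \lnot A \lor A) \land \lnot E) \lor B
≡ (\lnot D \lor D \lor \lnot A \lor A \lor B) \land (\lnot D \lor \lnot E \lor B)
≡ \lnot D \lor \lnot E \lor B

\lnot D \lor \lnot E \lor B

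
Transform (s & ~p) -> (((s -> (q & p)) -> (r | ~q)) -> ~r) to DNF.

~s | p | ~r

(s & ~p) -> (((s -> (q & p)) -> (r | ~q)) -> ~r)
≡ ~(s & ~p) | (((s -> (q & p)) -> (r | ~q)) -> ~r)
≡ ~(s & ~p) | ~((s -> (q & p)) -> (r | ~q)) | ~r
≡ ~(s & ~p) | ~(~(s -> (q & p)) | r | ~q) | ~r
≡ ~(s & ~p) | ~(~(~s | (q & p)) | r | ~q) | ~r
≡ ~s | ~~p | ~(~(~s | (q & p)) | r | ~q) | ~r
≡ ~s | p | ~(~(~s | (q & p)) | r | ~q) | ~r
≡ ~s | p | (~~(~s | (q & p)) & ~r & ~~q) | ~r
≡ ~s | p | ((~s | (q & p)) & ~r & ~~q) | ~r
≡ ~s | p | ((~s | (q & p)) & ~r & q) | ~r
≡ ~s | p | (~s & ~r & q) | (q & p & ~r & q) | ~r
≡ ~s | p | ~r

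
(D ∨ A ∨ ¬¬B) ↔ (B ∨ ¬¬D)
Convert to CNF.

¬A ∨ B ∨ D

(D ∨ A ∨ ¬¬B) ↔ (B ∨ ¬¬D)
≡ ((D ∨ A ∨ ¬¬B) → (B ∨ ¬¬D)) ∧ ((B ∨ ¬¬D) → (D ∨ A ∨ ¬¬B))   (eliminate ↔)
≡ (¬(D ∨ A ∨ ¬¬B) ∨ B ∨ ¬¬D) ∧ ((B ∨ ¬¬D) → (D ∨ A ∨ ¬¬B))   (eliminate →)
≡ (¬(D ∨ A ∨ ¬¬B) ∨ B ∨ ¬¬D) ∧ (¬(B ∨ ¬¬D) ∨ D ∨ A ∨ ¬¬B)   (eliminate →)
≡ ((¬D ∧ ¬A ∧ ¬¬¬B) ∨ B ∨ ¬¬D) ∧ (¬(B ∨ ¬¬D) ∨ D ∨ A ∨ ¬¬B)   (De Morgan)
≡ ((¬D ∧ ¬A ∧ ¬B) ∨ B ∨ ¬¬D) ∧ (¬(B ∨ ¬¬D) ∨ D ∨ A ∨ ¬¬B)   (double negation)
≡ ((¬D ∧ ¬A ∧ ¬B) ∨ B ∨ D) ∧ (¬(B ∨ ¬¬D) ∨ D ∨ A ∨ ¬¬B)   (double negation)
≡ ((¬D ∧ ¬A ∧ ¬B) ∨ B ∨ D) ∧ ((¬B ∧ ¬¬¬D) ∨ D ∨ A ∨ ¬¬B)   (De Morgan)
≡ ((¬D ∧ ¬A ∧ ¬B) ∨ B ∨ D) ∧ ((¬B ∧ ¬D) ∨ D ∨ A ∨ ¬¬B)   (double negation)
≡ ((¬D ∧ ¬A ∧ ¬B) ∨ B ∨ D) ∧ ((¬B ∧ ¬D) ∨ D ∨ A ∨ B)   (double negation)
≡ (¬D ∨ B ∨ D) ∧ (¬A ∨ B ∨ D) ∧ (¬B ∨ B ∨ D) ∧ (¬B ∨ D ∨ A ∨ B) ∧ (¬D ∨ D ∨ A ∨ B)   (distribute ∨ over ∧)
≡ ¬A ∨ B ∨ D   (simplify)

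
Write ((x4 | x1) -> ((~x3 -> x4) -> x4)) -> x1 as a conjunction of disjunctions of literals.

(x4 | x1) & (~x4 | x1)

((x4 | x1) -> ((~x3 -> x4) -> x4)) -> x1
≡ ~((x4 | x1) -> ((~x3 -> x4) -> x4)) | x1   (eliminate ->)
≡ ~(~(x4 | x1) | ((~x3 -> x4) -> x4)) | x1   (eliminate ->)
≡ ~(~(x4 | x1) | ~(~x3 -> x4) | x4) | x1   (eliminate ->)
≡ ~(~(x4 | x1) | ~(~~x3 | x4) | x4) | x1   (eliminate ->)
≡ (~~(x4 | x1) & ~~(~~x3 | x4) & ~x4) | x1   (De Morgan)
≡ ((x4 | x1) & ~~(~~x3 | x4) & ~x4) | x1   (double negation)
≡ ((x4 | x1) & (~~x3 | x4) & ~x4) | x1   (double negation)
≡ ((x4 | x1) & (x3 | x4) & ~x4) | x1   (double negation)
≡ (x4 | x1 | x1) & (x3 | x4 | x1) & (~x4 | x1)   (distribute | over &)
≡ (x4 | x1) & (~x4 | x1)   (simplify)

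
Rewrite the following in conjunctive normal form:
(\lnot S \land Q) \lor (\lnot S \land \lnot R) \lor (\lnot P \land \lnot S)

\lnot S \land (Q \lor \lnot R \lor \lnot P)

(\lnot S \land Q) \lor (\lnot S \land \lnot R) \lor (\lnot P \land \lnot S)
⇔ (\lnot S \lor \lnot S \lor \lnot P) \land (\lnot S \lor \lnot S \lor \lnot S) \land (\lnot S \lor \lnot R \lor \lnot P) \land (\lnot S \lor \lnot R \lor \lnot S) \land (Q \lor \lnot S \lor \lnot P) \land (Q \lor \lnot S \lor \lnot S) \land (Q \lor \lnot R \lor \lnot P) \land (Q \lor \lnot R \lor \lnot S)   (distribute \lor over \land)
⇔ \lnot S \land (Q \lor \lnot R \lor \lnot P)   (simplify)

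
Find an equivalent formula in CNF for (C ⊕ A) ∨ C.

(C ⊕ A) ∨ C
⇔ ((C ∨ A) ∧ ¬(C ∧ A)) ∨ C
⇔ ((C ∨ A) ∧ (¬C ∨ ¬A)) ∨ C
⇔ (C ∨ A ∨ C) ∧ (¬C ∨ ¬A ∨ C)
⇔ C ∨ A

C ∨ A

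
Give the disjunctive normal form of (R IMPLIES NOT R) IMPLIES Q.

(R IMPLIES NOT R) IMPLIES Q
≡ NOT (R IMPLIES NOT R) OR Q   (eliminate IMPLIES)
≡ NOT (NOT R OR NOT R) OR Q   (eliminate IMPLIES)
≡ (NOT NOT R AND NOT NOT R) OR Q   (De Morgan)
≡ (R AND NOT NOT R) OR Q   (double negation)
≡ (R AND R) OR Q   (double negation)
≡ R OR Q   (simplify)

R OR Q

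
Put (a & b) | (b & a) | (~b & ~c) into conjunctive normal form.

(a & b) | (b & a) | (~b & ~c)
= (a | b | ~b) & (a | b | ~c) & (a | a | ~b) & (a | a | ~c) & (b | b | ~b) & (b | b | ~c) & (b | a | ~b) & (b | a | ~c)   (distribute | over &)
= (a | ~b) & (a | ~c) & (b | ~c)   (simplify)

(a | ~b) & (a | ~c) & (b | ~c)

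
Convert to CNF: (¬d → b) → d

¬b ∨ d

(¬d → b) → d
≡ ¬(¬d → b) ∨ d   [eliminate →]
≡ ¬(¬¬d ∨ b) ∨ d   [eliminate →]
≡ ¬¬¬d ∧ ¬b ∨ d   [De Morgan]
≡ ¬d ∧ ¬b ∨ d   [double negation]
≡ (¬d ∨ d) ∧ (¬b ∨ d)   [distribute ∨ over ∧]
≡ ¬b ∨ d   [simplify]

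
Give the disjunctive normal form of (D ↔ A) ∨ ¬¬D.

(¬D ∧ ¬A) ∨ D

(D ↔ A) ∨ ¬¬D
≡ ((D → A) ∧ (A → D)) ∨ ¬¬D   [eliminate ↔]
≡ ((¬D ∨ A) ∧ (A → D)) ∨ ¬¬D   [eliminate →]
≡ ((¬D ∨ A) ∧ (¬A ∨ D)) ∨ ¬¬D   [eliminate →]
≡ ((¬D ∨ A) ∧ (¬A ∨ D)) ∨ D   [double negation]
≡ (¬D ∧ ¬A) ∨ (¬D ∧ D) ∨ (A ∧ ¬A) ∨ (A ∧ D) ∨ D   [distribute ∧ over ∨]
≡ (¬D ∧ ¬A) ∨ D   [simplify]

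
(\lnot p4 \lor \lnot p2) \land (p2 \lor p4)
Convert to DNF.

\lnot p4 \land p2 \lor \lnot p2 \land p4

(\lnot p4 \lor \lnot p2) \land (p2 \lor p4)
≡ \lnot p4 \land p2 \lor \lnot p4 \land p4 \lor \lnot p2 \land p2 \lor \lnot p2 \land p4
≡ \lnot p4 \land p2 \lor \lnot p2 \land p4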